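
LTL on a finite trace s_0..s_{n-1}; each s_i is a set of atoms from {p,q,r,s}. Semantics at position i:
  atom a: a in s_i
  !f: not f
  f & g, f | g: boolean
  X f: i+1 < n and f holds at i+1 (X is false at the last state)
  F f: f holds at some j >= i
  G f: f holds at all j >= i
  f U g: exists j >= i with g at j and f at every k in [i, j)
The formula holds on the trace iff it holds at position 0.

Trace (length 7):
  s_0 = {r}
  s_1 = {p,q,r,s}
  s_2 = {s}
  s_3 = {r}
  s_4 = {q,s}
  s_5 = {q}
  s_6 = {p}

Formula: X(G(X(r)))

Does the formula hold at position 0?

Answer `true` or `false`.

Answer: false

Derivation:
s_0={r}: X(G(X(r)))=False G(X(r))=False X(r)=True r=True
s_1={p,q,r,s}: X(G(X(r)))=False G(X(r))=False X(r)=False r=True
s_2={s}: X(G(X(r)))=False G(X(r))=False X(r)=True r=False
s_3={r}: X(G(X(r)))=False G(X(r))=False X(r)=False r=True
s_4={q,s}: X(G(X(r)))=False G(X(r))=False X(r)=False r=False
s_5={q}: X(G(X(r)))=False G(X(r))=False X(r)=False r=False
s_6={p}: X(G(X(r)))=False G(X(r))=False X(r)=False r=False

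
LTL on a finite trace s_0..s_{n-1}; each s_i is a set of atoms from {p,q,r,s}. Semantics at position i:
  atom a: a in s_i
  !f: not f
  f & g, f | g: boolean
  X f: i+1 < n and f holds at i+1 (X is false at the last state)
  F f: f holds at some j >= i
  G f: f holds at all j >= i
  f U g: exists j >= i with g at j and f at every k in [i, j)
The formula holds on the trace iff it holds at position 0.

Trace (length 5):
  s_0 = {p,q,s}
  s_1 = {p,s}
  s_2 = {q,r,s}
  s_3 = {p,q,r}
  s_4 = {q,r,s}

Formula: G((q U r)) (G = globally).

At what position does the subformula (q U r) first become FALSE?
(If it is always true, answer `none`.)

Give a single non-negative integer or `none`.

Answer: 0

Derivation:
s_0={p,q,s}: (q U r)=False q=True r=False
s_1={p,s}: (q U r)=False q=False r=False
s_2={q,r,s}: (q U r)=True q=True r=True
s_3={p,q,r}: (q U r)=True q=True r=True
s_4={q,r,s}: (q U r)=True q=True r=True
G((q U r)) holds globally = False
First violation at position 0.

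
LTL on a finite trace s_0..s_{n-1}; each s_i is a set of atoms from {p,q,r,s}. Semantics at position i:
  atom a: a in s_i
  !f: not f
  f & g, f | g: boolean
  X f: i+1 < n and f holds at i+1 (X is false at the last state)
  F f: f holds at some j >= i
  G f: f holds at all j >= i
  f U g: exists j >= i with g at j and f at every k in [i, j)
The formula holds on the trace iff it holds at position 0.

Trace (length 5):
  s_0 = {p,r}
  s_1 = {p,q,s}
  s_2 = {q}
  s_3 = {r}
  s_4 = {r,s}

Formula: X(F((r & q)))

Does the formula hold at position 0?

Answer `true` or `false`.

Answer: false

Derivation:
s_0={p,r}: X(F((r & q)))=False F((r & q))=False (r & q)=False r=True q=False
s_1={p,q,s}: X(F((r & q)))=False F((r & q))=False (r & q)=False r=False q=True
s_2={q}: X(F((r & q)))=False F((r & q))=False (r & q)=False r=False q=True
s_3={r}: X(F((r & q)))=False F((r & q))=False (r & q)=False r=True q=False
s_4={r,s}: X(F((r & q)))=False F((r & q))=False (r & q)=False r=True q=False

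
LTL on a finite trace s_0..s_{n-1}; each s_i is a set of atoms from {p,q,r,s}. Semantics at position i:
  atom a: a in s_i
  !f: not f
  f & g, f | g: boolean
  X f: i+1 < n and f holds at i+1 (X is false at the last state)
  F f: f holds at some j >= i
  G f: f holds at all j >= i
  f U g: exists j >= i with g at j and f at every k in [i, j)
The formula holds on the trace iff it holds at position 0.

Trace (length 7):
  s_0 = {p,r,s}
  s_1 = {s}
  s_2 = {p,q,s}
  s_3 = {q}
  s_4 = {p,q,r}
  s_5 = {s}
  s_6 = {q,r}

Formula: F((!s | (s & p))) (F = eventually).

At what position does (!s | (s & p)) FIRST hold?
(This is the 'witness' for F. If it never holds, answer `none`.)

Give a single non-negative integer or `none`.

s_0={p,r,s}: (!s | (s & p))=True !s=False s=True (s & p)=True p=True
s_1={s}: (!s | (s & p))=False !s=False s=True (s & p)=False p=False
s_2={p,q,s}: (!s | (s & p))=True !s=False s=True (s & p)=True p=True
s_3={q}: (!s | (s & p))=True !s=True s=False (s & p)=False p=False
s_4={p,q,r}: (!s | (s & p))=True !s=True s=False (s & p)=False p=True
s_5={s}: (!s | (s & p))=False !s=False s=True (s & p)=False p=False
s_6={q,r}: (!s | (s & p))=True !s=True s=False (s & p)=False p=False
F((!s | (s & p))) holds; first witness at position 0.

Answer: 0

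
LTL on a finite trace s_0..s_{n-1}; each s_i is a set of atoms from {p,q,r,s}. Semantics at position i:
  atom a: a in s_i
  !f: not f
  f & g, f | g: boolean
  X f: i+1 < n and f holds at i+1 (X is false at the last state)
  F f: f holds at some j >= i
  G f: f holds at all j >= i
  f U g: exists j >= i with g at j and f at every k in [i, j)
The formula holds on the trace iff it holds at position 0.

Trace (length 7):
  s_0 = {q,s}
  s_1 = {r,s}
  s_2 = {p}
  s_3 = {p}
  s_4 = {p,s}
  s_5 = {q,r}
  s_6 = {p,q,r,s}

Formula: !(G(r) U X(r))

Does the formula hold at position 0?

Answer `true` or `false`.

Answer: false

Derivation:
s_0={q,s}: !(G(r) U X(r))=False (G(r) U X(r))=True G(r)=False r=False X(r)=True
s_1={r,s}: !(G(r) U X(r))=True (G(r) U X(r))=False G(r)=False r=True X(r)=False
s_2={p}: !(G(r) U X(r))=True (G(r) U X(r))=False G(r)=False r=False X(r)=False
s_3={p}: !(G(r) U X(r))=True (G(r) U X(r))=False G(r)=False r=False X(r)=False
s_4={p,s}: !(G(r) U X(r))=False (G(r) U X(r))=True G(r)=False r=False X(r)=True
s_5={q,r}: !(G(r) U X(r))=False (G(r) U X(r))=True G(r)=True r=True X(r)=True
s_6={p,q,r,s}: !(G(r) U X(r))=True (G(r) U X(r))=False G(r)=True r=True X(r)=False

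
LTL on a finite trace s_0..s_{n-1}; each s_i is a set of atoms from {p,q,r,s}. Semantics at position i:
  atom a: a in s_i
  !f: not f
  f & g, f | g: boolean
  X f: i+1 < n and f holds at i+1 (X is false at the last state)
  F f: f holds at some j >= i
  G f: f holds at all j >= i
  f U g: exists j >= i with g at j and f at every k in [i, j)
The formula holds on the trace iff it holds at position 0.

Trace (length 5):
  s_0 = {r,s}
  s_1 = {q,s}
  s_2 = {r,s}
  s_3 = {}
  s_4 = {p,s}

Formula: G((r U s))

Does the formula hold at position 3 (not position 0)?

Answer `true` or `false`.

Answer: false

Derivation:
s_0={r,s}: G((r U s))=False (r U s)=True r=True s=True
s_1={q,s}: G((r U s))=False (r U s)=True r=False s=True
s_2={r,s}: G((r U s))=False (r U s)=True r=True s=True
s_3={}: G((r U s))=False (r U s)=False r=False s=False
s_4={p,s}: G((r U s))=True (r U s)=True r=False s=True
Evaluating at position 3: result = False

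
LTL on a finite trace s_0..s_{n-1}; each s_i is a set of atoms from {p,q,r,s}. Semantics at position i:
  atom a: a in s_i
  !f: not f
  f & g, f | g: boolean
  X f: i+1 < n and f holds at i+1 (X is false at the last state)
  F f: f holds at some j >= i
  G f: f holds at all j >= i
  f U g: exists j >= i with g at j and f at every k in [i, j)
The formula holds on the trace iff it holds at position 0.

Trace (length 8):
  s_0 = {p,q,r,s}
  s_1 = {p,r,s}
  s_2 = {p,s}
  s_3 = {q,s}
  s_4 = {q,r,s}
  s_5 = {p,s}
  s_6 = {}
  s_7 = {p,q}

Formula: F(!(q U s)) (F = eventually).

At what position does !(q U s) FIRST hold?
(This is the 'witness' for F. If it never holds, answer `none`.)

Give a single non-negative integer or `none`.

Answer: 6

Derivation:
s_0={p,q,r,s}: !(q U s)=False (q U s)=True q=True s=True
s_1={p,r,s}: !(q U s)=False (q U s)=True q=False s=True
s_2={p,s}: !(q U s)=False (q U s)=True q=False s=True
s_3={q,s}: !(q U s)=False (q U s)=True q=True s=True
s_4={q,r,s}: !(q U s)=False (q U s)=True q=True s=True
s_5={p,s}: !(q U s)=False (q U s)=True q=False s=True
s_6={}: !(q U s)=True (q U s)=False q=False s=False
s_7={p,q}: !(q U s)=True (q U s)=False q=True s=False
F(!(q U s)) holds; first witness at position 6.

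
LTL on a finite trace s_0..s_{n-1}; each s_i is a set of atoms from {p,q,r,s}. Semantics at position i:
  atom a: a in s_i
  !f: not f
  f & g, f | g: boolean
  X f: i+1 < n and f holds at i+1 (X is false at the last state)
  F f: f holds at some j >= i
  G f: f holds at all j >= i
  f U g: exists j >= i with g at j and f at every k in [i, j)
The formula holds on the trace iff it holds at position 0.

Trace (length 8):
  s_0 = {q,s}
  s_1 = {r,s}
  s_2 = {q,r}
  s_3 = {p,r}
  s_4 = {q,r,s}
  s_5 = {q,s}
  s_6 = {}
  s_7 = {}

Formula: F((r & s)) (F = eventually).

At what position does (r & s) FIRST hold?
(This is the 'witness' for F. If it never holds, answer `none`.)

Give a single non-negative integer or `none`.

s_0={q,s}: (r & s)=False r=False s=True
s_1={r,s}: (r & s)=True r=True s=True
s_2={q,r}: (r & s)=False r=True s=False
s_3={p,r}: (r & s)=False r=True s=False
s_4={q,r,s}: (r & s)=True r=True s=True
s_5={q,s}: (r & s)=False r=False s=True
s_6={}: (r & s)=False r=False s=False
s_7={}: (r & s)=False r=False s=False
F((r & s)) holds; first witness at position 1.

Answer: 1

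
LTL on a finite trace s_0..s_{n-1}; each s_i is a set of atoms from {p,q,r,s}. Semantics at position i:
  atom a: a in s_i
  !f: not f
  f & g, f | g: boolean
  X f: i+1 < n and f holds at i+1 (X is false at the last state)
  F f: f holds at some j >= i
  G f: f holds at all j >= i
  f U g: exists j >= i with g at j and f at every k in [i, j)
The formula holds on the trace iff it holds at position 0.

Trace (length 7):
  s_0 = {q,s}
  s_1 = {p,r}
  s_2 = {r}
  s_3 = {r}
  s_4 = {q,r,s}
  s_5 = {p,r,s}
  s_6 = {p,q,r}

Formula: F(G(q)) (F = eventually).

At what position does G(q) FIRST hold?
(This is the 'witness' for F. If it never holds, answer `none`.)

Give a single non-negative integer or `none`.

s_0={q,s}: G(q)=False q=True
s_1={p,r}: G(q)=False q=False
s_2={r}: G(q)=False q=False
s_3={r}: G(q)=False q=False
s_4={q,r,s}: G(q)=False q=True
s_5={p,r,s}: G(q)=False q=False
s_6={p,q,r}: G(q)=True q=True
F(G(q)) holds; first witness at position 6.

Answer: 6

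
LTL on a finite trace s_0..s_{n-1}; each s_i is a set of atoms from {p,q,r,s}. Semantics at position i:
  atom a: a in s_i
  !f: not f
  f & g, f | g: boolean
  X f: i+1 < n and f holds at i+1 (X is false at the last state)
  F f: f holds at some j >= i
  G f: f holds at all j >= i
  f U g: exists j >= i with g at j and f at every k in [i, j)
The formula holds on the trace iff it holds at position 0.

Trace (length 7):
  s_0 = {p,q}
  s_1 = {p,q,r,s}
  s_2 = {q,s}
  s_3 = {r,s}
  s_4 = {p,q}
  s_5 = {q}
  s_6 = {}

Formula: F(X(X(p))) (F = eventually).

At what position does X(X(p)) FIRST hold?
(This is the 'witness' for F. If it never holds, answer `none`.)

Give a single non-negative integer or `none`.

Answer: 2

Derivation:
s_0={p,q}: X(X(p))=False X(p)=True p=True
s_1={p,q,r,s}: X(X(p))=False X(p)=False p=True
s_2={q,s}: X(X(p))=True X(p)=False p=False
s_3={r,s}: X(X(p))=False X(p)=True p=False
s_4={p,q}: X(X(p))=False X(p)=False p=True
s_5={q}: X(X(p))=False X(p)=False p=False
s_6={}: X(X(p))=False X(p)=False p=False
F(X(X(p))) holds; first witness at position 2.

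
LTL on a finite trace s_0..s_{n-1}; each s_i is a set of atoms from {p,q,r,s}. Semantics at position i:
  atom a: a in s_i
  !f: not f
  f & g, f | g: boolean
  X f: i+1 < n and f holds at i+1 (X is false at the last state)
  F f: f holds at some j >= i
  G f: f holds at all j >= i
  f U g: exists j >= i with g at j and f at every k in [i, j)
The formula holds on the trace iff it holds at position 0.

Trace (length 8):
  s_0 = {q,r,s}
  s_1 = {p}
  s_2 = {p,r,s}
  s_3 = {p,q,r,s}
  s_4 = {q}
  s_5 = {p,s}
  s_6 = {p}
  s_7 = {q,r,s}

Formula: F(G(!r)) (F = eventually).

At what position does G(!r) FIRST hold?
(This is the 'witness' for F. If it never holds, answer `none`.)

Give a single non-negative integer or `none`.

Answer: none

Derivation:
s_0={q,r,s}: G(!r)=False !r=False r=True
s_1={p}: G(!r)=False !r=True r=False
s_2={p,r,s}: G(!r)=False !r=False r=True
s_3={p,q,r,s}: G(!r)=False !r=False r=True
s_4={q}: G(!r)=False !r=True r=False
s_5={p,s}: G(!r)=False !r=True r=False
s_6={p}: G(!r)=False !r=True r=False
s_7={q,r,s}: G(!r)=False !r=False r=True
F(G(!r)) does not hold (no witness exists).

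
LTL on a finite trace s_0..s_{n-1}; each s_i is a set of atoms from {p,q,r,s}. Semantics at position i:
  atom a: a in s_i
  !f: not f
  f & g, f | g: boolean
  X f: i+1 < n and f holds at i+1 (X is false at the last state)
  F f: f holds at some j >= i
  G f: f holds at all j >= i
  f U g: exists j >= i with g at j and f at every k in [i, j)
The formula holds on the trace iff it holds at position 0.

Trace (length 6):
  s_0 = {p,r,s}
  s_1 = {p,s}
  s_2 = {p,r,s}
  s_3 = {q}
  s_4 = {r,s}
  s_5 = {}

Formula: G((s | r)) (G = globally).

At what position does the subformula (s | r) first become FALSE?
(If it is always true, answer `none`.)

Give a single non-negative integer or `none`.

s_0={p,r,s}: (s | r)=True s=True r=True
s_1={p,s}: (s | r)=True s=True r=False
s_2={p,r,s}: (s | r)=True s=True r=True
s_3={q}: (s | r)=False s=False r=False
s_4={r,s}: (s | r)=True s=True r=True
s_5={}: (s | r)=False s=False r=False
G((s | r)) holds globally = False
First violation at position 3.

Answer: 3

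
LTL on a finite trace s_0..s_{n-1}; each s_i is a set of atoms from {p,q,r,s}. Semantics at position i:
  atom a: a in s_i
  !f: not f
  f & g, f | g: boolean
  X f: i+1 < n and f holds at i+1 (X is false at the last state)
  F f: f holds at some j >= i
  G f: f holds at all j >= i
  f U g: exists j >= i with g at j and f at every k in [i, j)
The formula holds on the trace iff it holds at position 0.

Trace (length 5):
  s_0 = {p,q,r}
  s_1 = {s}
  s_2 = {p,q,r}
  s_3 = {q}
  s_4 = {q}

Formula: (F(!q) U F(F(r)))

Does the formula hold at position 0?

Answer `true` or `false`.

s_0={p,q,r}: (F(!q) U F(F(r)))=True F(!q)=True !q=False q=True F(F(r))=True F(r)=True r=True
s_1={s}: (F(!q) U F(F(r)))=True F(!q)=True !q=True q=False F(F(r))=True F(r)=True r=False
s_2={p,q,r}: (F(!q) U F(F(r)))=True F(!q)=False !q=False q=True F(F(r))=True F(r)=True r=True
s_3={q}: (F(!q) U F(F(r)))=False F(!q)=False !q=False q=True F(F(r))=False F(r)=False r=False
s_4={q}: (F(!q) U F(F(r)))=False F(!q)=False !q=False q=True F(F(r))=False F(r)=False r=False

Answer: true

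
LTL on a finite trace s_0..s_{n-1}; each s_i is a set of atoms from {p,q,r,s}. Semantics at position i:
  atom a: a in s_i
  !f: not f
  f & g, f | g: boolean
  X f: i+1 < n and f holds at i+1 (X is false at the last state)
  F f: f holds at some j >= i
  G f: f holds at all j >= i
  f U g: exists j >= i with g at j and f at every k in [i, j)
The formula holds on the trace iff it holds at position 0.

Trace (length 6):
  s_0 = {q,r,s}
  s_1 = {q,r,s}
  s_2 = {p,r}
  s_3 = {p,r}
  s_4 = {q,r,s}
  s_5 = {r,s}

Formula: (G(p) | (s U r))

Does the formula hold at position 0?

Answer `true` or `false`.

Answer: true

Derivation:
s_0={q,r,s}: (G(p) | (s U r))=True G(p)=False p=False (s U r)=True s=True r=True
s_1={q,r,s}: (G(p) | (s U r))=True G(p)=False p=False (s U r)=True s=True r=True
s_2={p,r}: (G(p) | (s U r))=True G(p)=False p=True (s U r)=True s=False r=True
s_3={p,r}: (G(p) | (s U r))=True G(p)=False p=True (s U r)=True s=False r=True
s_4={q,r,s}: (G(p) | (s U r))=True G(p)=False p=False (s U r)=True s=True r=True
s_5={r,s}: (G(p) | (s U r))=True G(p)=False p=False (s U r)=True s=True r=True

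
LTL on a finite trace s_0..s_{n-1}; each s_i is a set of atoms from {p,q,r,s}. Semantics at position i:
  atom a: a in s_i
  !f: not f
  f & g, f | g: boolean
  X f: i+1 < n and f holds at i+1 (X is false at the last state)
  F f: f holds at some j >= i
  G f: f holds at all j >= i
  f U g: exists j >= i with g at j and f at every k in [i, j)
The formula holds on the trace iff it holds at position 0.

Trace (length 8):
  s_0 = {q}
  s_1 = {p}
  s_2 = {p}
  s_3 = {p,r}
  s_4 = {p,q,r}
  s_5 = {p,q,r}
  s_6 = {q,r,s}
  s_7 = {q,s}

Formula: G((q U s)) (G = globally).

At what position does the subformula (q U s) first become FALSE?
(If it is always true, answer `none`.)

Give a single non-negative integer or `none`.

s_0={q}: (q U s)=False q=True s=False
s_1={p}: (q U s)=False q=False s=False
s_2={p}: (q U s)=False q=False s=False
s_3={p,r}: (q U s)=False q=False s=False
s_4={p,q,r}: (q U s)=True q=True s=False
s_5={p,q,r}: (q U s)=True q=True s=False
s_6={q,r,s}: (q U s)=True q=True s=True
s_7={q,s}: (q U s)=True q=True s=True
G((q U s)) holds globally = False
First violation at position 0.

Answer: 0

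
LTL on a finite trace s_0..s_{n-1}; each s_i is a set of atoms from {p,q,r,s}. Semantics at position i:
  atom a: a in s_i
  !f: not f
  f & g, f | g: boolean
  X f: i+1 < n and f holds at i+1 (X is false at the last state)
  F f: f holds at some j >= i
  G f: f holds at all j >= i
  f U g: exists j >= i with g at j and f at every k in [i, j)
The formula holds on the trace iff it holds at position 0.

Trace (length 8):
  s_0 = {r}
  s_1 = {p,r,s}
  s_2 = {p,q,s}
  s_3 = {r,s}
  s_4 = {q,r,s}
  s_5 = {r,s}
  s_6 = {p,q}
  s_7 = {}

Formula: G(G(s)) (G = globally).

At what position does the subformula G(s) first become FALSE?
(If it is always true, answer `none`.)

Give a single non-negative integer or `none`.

s_0={r}: G(s)=False s=False
s_1={p,r,s}: G(s)=False s=True
s_2={p,q,s}: G(s)=False s=True
s_3={r,s}: G(s)=False s=True
s_4={q,r,s}: G(s)=False s=True
s_5={r,s}: G(s)=False s=True
s_6={p,q}: G(s)=False s=False
s_7={}: G(s)=False s=False
G(G(s)) holds globally = False
First violation at position 0.

Answer: 0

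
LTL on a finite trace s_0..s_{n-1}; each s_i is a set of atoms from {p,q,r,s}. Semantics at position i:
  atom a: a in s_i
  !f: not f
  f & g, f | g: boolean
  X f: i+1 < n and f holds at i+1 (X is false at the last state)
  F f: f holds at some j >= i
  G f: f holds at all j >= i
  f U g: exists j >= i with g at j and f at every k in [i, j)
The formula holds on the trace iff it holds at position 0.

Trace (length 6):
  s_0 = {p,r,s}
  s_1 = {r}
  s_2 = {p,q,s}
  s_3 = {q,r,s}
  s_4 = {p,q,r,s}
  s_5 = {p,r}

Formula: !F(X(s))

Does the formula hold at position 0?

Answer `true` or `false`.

Answer: false

Derivation:
s_0={p,r,s}: !F(X(s))=False F(X(s))=True X(s)=False s=True
s_1={r}: !F(X(s))=False F(X(s))=True X(s)=True s=False
s_2={p,q,s}: !F(X(s))=False F(X(s))=True X(s)=True s=True
s_3={q,r,s}: !F(X(s))=False F(X(s))=True X(s)=True s=True
s_4={p,q,r,s}: !F(X(s))=True F(X(s))=False X(s)=False s=True
s_5={p,r}: !F(X(s))=True F(X(s))=False X(s)=False s=False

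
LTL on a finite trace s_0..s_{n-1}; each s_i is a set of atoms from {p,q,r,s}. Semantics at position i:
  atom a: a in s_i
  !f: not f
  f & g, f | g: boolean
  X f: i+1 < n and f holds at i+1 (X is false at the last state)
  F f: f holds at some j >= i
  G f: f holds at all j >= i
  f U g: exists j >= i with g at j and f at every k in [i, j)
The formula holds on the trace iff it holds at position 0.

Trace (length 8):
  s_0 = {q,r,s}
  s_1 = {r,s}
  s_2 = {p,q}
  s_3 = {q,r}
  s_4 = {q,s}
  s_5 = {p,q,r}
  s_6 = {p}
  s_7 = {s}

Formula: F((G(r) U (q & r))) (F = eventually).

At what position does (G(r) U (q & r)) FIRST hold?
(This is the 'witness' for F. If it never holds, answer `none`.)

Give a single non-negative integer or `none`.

Answer: 0

Derivation:
s_0={q,r,s}: (G(r) U (q & r))=True G(r)=False r=True (q & r)=True q=True
s_1={r,s}: (G(r) U (q & r))=False G(r)=False r=True (q & r)=False q=False
s_2={p,q}: (G(r) U (q & r))=False G(r)=False r=False (q & r)=False q=True
s_3={q,r}: (G(r) U (q & r))=True G(r)=False r=True (q & r)=True q=True
s_4={q,s}: (G(r) U (q & r))=False G(r)=False r=False (q & r)=False q=True
s_5={p,q,r}: (G(r) U (q & r))=True G(r)=False r=True (q & r)=True q=True
s_6={p}: (G(r) U (q & r))=False G(r)=False r=False (q & r)=False q=False
s_7={s}: (G(r) U (q & r))=False G(r)=False r=False (q & r)=False q=False
F((G(r) U (q & r))) holds; first witness at position 0.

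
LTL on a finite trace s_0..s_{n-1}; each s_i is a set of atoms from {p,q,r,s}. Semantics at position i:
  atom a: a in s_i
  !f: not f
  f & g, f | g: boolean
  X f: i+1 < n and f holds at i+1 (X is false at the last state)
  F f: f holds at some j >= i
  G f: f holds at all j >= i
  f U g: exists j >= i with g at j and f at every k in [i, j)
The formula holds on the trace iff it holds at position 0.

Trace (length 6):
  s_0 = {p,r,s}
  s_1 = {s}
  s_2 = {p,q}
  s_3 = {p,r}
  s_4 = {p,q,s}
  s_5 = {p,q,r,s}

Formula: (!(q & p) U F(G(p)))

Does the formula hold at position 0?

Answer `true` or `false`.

Answer: true

Derivation:
s_0={p,r,s}: (!(q & p) U F(G(p)))=True !(q & p)=True (q & p)=False q=False p=True F(G(p))=True G(p)=False
s_1={s}: (!(q & p) U F(G(p)))=True !(q & p)=True (q & p)=False q=False p=False F(G(p))=True G(p)=False
s_2={p,q}: (!(q & p) U F(G(p)))=True !(q & p)=False (q & p)=True q=True p=True F(G(p))=True G(p)=True
s_3={p,r}: (!(q & p) U F(G(p)))=True !(q & p)=True (q & p)=False q=False p=True F(G(p))=True G(p)=True
s_4={p,q,s}: (!(q & p) U F(G(p)))=True !(q & p)=False (q & p)=True q=True p=True F(G(p))=True G(p)=True
s_5={p,q,r,s}: (!(q & p) U F(G(p)))=True !(q & p)=False (q & p)=True q=True p=True F(G(p))=True G(p)=True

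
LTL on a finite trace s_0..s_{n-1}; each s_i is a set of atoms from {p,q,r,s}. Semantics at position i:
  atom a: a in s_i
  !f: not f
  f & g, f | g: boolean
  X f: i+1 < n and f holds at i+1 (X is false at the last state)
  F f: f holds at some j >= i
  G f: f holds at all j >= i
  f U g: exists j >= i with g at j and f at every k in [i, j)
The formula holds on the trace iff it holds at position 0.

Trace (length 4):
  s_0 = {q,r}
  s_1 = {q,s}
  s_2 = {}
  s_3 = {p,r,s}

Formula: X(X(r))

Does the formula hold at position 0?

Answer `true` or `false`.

s_0={q,r}: X(X(r))=False X(r)=False r=True
s_1={q,s}: X(X(r))=True X(r)=False r=False
s_2={}: X(X(r))=False X(r)=True r=False
s_3={p,r,s}: X(X(r))=False X(r)=False r=True

Answer: false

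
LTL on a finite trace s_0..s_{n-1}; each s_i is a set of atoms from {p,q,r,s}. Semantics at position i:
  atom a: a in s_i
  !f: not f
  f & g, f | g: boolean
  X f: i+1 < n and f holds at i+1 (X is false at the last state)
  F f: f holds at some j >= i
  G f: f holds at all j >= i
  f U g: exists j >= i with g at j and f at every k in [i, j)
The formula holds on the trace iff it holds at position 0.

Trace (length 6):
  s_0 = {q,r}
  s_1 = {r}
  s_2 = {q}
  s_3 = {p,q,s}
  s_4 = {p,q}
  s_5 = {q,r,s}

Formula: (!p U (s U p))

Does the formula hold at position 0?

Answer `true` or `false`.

Answer: true

Derivation:
s_0={q,r}: (!p U (s U p))=True !p=True p=False (s U p)=False s=False
s_1={r}: (!p U (s U p))=True !p=True p=False (s U p)=False s=False
s_2={q}: (!p U (s U p))=True !p=True p=False (s U p)=False s=False
s_3={p,q,s}: (!p U (s U p))=True !p=False p=True (s U p)=True s=True
s_4={p,q}: (!p U (s U p))=True !p=False p=True (s U p)=True s=False
s_5={q,r,s}: (!p U (s U p))=False !p=True p=False (s U p)=False s=True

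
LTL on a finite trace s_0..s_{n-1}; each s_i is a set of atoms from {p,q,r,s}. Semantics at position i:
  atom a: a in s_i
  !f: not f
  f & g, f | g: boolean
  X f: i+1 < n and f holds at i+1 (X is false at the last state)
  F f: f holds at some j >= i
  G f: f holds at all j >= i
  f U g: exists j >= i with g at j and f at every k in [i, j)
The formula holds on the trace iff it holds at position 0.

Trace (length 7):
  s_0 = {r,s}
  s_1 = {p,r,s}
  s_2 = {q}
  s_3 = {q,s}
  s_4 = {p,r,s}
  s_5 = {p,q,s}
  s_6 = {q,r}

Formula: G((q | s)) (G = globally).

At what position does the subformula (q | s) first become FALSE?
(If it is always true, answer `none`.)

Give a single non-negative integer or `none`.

s_0={r,s}: (q | s)=True q=False s=True
s_1={p,r,s}: (q | s)=True q=False s=True
s_2={q}: (q | s)=True q=True s=False
s_3={q,s}: (q | s)=True q=True s=True
s_4={p,r,s}: (q | s)=True q=False s=True
s_5={p,q,s}: (q | s)=True q=True s=True
s_6={q,r}: (q | s)=True q=True s=False
G((q | s)) holds globally = True
No violation — formula holds at every position.

Answer: none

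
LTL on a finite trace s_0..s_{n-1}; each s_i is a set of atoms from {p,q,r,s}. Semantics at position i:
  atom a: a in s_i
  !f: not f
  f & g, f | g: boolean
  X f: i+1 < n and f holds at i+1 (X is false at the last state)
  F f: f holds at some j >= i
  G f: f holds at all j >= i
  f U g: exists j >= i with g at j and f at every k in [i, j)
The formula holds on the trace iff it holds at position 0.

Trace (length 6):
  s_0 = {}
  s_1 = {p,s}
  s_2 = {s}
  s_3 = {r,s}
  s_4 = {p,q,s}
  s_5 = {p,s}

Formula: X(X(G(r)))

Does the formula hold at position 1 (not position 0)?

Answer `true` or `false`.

s_0={}: X(X(G(r)))=False X(G(r))=False G(r)=False r=False
s_1={p,s}: X(X(G(r)))=False X(G(r))=False G(r)=False r=False
s_2={s}: X(X(G(r)))=False X(G(r))=False G(r)=False r=False
s_3={r,s}: X(X(G(r)))=False X(G(r))=False G(r)=False r=True
s_4={p,q,s}: X(X(G(r)))=False X(G(r))=False G(r)=False r=False
s_5={p,s}: X(X(G(r)))=False X(G(r))=False G(r)=False r=False
Evaluating at position 1: result = False

Answer: false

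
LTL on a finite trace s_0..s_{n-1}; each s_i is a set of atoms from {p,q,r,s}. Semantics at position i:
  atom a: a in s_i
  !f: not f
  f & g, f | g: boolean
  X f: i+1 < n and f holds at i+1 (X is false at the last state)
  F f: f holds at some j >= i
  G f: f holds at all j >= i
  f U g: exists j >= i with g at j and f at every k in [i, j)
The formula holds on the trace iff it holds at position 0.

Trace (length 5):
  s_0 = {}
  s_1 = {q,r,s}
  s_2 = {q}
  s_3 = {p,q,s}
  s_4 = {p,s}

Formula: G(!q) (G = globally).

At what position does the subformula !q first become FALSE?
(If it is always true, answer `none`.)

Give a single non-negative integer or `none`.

Answer: 1

Derivation:
s_0={}: !q=True q=False
s_1={q,r,s}: !q=False q=True
s_2={q}: !q=False q=True
s_3={p,q,s}: !q=False q=True
s_4={p,s}: !q=True q=False
G(!q) holds globally = False
First violation at position 1.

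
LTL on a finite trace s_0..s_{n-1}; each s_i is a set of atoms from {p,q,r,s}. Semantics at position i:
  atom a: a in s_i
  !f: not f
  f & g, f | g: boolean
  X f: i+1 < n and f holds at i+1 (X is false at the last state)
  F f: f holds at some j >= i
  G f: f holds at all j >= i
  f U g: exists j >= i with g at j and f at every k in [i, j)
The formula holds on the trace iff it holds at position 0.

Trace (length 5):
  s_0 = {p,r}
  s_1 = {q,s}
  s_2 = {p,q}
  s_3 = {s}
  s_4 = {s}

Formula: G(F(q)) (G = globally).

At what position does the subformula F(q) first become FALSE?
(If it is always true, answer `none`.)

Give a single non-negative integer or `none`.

Answer: 3

Derivation:
s_0={p,r}: F(q)=True q=False
s_1={q,s}: F(q)=True q=True
s_2={p,q}: F(q)=True q=True
s_3={s}: F(q)=False q=False
s_4={s}: F(q)=False q=False
G(F(q)) holds globally = False
First violation at position 3.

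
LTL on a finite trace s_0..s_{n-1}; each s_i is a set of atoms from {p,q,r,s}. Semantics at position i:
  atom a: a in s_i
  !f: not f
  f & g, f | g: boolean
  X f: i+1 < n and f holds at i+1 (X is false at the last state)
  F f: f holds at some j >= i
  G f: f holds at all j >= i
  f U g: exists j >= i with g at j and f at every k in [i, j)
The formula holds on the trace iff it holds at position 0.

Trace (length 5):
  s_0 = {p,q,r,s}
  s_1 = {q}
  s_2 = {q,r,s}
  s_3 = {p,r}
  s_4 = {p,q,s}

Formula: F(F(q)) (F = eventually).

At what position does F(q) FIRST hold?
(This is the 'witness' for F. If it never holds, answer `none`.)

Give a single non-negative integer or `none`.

s_0={p,q,r,s}: F(q)=True q=True
s_1={q}: F(q)=True q=True
s_2={q,r,s}: F(q)=True q=True
s_3={p,r}: F(q)=True q=False
s_4={p,q,s}: F(q)=True q=True
F(F(q)) holds; first witness at position 0.

Answer: 0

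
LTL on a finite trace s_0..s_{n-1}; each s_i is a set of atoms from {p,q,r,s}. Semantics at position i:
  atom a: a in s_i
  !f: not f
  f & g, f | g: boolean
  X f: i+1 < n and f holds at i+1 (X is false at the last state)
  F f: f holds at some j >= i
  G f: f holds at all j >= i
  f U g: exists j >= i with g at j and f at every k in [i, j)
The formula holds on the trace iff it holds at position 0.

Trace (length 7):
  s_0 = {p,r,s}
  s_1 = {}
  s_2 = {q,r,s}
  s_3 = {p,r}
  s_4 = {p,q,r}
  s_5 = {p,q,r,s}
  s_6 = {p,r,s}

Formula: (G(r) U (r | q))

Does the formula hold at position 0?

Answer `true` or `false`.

s_0={p,r,s}: (G(r) U (r | q))=True G(r)=False r=True (r | q)=True q=False
s_1={}: (G(r) U (r | q))=False G(r)=False r=False (r | q)=False q=False
s_2={q,r,s}: (G(r) U (r | q))=True G(r)=True r=True (r | q)=True q=True
s_3={p,r}: (G(r) U (r | q))=True G(r)=True r=True (r | q)=True q=False
s_4={p,q,r}: (G(r) U (r | q))=True G(r)=True r=True (r | q)=True q=True
s_5={p,q,r,s}: (G(r) U (r | q))=True G(r)=True r=True (r | q)=True q=True
s_6={p,r,s}: (G(r) U (r | q))=True G(r)=True r=True (r | q)=True q=False

Answer: true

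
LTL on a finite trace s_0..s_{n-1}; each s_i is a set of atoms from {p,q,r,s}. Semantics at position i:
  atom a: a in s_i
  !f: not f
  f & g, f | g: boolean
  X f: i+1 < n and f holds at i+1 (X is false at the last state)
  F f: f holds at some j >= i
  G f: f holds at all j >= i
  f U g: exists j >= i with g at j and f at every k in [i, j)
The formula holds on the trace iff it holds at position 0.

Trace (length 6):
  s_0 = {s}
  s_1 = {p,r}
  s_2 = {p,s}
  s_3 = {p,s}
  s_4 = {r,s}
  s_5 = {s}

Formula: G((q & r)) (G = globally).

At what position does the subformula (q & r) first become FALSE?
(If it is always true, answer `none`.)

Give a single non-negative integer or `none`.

s_0={s}: (q & r)=False q=False r=False
s_1={p,r}: (q & r)=False q=False r=True
s_2={p,s}: (q & r)=False q=False r=False
s_3={p,s}: (q & r)=False q=False r=False
s_4={r,s}: (q & r)=False q=False r=True
s_5={s}: (q & r)=False q=False r=False
G((q & r)) holds globally = False
First violation at position 0.

Answer: 0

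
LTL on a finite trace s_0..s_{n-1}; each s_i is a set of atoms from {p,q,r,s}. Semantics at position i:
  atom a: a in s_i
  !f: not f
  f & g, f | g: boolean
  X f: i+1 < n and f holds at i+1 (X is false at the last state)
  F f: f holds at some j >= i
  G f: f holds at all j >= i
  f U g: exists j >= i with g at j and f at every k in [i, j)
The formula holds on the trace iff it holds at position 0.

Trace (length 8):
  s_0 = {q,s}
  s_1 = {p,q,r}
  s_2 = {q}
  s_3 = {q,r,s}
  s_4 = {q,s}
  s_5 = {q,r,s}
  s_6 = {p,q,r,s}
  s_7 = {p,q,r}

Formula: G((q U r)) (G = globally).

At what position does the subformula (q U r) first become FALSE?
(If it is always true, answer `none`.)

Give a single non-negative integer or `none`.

s_0={q,s}: (q U r)=True q=True r=False
s_1={p,q,r}: (q U r)=True q=True r=True
s_2={q}: (q U r)=True q=True r=False
s_3={q,r,s}: (q U r)=True q=True r=True
s_4={q,s}: (q U r)=True q=True r=False
s_5={q,r,s}: (q U r)=True q=True r=True
s_6={p,q,r,s}: (q U r)=True q=True r=True
s_7={p,q,r}: (q U r)=True q=True r=True
G((q U r)) holds globally = True
No violation — formula holds at every position.

Answer: none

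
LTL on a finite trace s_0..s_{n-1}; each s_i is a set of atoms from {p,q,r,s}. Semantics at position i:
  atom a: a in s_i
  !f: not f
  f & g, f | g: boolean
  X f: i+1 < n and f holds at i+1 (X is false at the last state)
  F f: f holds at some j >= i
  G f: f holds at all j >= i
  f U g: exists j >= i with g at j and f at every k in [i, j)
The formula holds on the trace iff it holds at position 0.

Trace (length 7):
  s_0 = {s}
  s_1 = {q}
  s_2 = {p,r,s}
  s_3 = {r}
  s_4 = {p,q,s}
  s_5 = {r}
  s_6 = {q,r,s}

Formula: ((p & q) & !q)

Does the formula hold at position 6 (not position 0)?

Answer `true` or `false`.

s_0={s}: ((p & q) & !q)=False (p & q)=False p=False q=False !q=True
s_1={q}: ((p & q) & !q)=False (p & q)=False p=False q=True !q=False
s_2={p,r,s}: ((p & q) & !q)=False (p & q)=False p=True q=False !q=True
s_3={r}: ((p & q) & !q)=False (p & q)=False p=False q=False !q=True
s_4={p,q,s}: ((p & q) & !q)=False (p & q)=True p=True q=True !q=False
s_5={r}: ((p & q) & !q)=False (p & q)=False p=False q=False !q=True
s_6={q,r,s}: ((p & q) & !q)=False (p & q)=False p=False q=True !q=False
Evaluating at position 6: result = False

Answer: false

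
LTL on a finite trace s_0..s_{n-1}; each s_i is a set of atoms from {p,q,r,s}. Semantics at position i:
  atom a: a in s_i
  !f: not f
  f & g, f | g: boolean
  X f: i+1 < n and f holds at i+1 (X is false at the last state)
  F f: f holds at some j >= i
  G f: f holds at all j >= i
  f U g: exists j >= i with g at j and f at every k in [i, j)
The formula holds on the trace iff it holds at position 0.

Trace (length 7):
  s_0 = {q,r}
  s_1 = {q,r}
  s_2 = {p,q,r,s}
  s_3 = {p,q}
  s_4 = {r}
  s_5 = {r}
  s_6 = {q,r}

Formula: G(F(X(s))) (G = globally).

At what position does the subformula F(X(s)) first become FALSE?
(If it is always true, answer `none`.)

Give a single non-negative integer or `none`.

Answer: 2

Derivation:
s_0={q,r}: F(X(s))=True X(s)=False s=False
s_1={q,r}: F(X(s))=True X(s)=True s=False
s_2={p,q,r,s}: F(X(s))=False X(s)=False s=True
s_3={p,q}: F(X(s))=False X(s)=False s=False
s_4={r}: F(X(s))=False X(s)=False s=False
s_5={r}: F(X(s))=False X(s)=False s=False
s_6={q,r}: F(X(s))=False X(s)=False s=False
G(F(X(s))) holds globally = False
First violation at position 2.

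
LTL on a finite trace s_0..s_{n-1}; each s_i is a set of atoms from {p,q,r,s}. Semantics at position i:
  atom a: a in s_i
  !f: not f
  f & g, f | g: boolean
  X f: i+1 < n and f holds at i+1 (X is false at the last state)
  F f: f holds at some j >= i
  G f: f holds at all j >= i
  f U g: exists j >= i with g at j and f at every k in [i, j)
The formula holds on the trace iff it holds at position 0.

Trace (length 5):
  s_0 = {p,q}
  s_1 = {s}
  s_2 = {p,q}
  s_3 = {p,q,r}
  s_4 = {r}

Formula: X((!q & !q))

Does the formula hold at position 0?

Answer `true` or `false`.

Answer: true

Derivation:
s_0={p,q}: X((!q & !q))=True (!q & !q)=False !q=False q=True
s_1={s}: X((!q & !q))=False (!q & !q)=True !q=True q=False
s_2={p,q}: X((!q & !q))=False (!q & !q)=False !q=False q=True
s_3={p,q,r}: X((!q & !q))=True (!q & !q)=False !q=False q=True
s_4={r}: X((!q & !q))=False (!q & !q)=True !q=True q=False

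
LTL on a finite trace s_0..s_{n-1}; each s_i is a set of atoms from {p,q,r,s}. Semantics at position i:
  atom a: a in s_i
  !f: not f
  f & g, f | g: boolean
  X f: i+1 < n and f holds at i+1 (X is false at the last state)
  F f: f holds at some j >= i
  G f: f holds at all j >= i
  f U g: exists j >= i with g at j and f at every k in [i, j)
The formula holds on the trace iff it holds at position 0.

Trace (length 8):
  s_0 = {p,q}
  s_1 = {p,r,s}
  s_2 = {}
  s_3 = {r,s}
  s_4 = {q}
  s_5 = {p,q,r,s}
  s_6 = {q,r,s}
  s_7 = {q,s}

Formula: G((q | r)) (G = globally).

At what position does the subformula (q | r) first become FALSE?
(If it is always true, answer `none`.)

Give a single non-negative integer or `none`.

Answer: 2

Derivation:
s_0={p,q}: (q | r)=True q=True r=False
s_1={p,r,s}: (q | r)=True q=False r=True
s_2={}: (q | r)=False q=False r=False
s_3={r,s}: (q | r)=True q=False r=True
s_4={q}: (q | r)=True q=True r=False
s_5={p,q,r,s}: (q | r)=True q=True r=True
s_6={q,r,s}: (q | r)=True q=True r=True
s_7={q,s}: (q | r)=True q=True r=False
G((q | r)) holds globally = False
First violation at position 2.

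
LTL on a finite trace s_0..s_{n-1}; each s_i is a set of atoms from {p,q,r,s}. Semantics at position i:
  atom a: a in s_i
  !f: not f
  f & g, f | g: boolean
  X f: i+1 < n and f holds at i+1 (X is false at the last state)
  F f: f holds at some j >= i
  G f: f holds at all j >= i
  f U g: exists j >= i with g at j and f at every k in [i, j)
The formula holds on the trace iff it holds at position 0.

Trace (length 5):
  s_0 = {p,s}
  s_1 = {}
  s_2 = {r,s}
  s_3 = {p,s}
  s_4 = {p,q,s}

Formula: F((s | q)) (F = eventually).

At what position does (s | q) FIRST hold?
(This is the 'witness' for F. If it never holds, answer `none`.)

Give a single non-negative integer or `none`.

Answer: 0

Derivation:
s_0={p,s}: (s | q)=True s=True q=False
s_1={}: (s | q)=False s=False q=False
s_2={r,s}: (s | q)=True s=True q=False
s_3={p,s}: (s | q)=True s=True q=False
s_4={p,q,s}: (s | q)=True s=True q=True
F((s | q)) holds; first witness at position 0.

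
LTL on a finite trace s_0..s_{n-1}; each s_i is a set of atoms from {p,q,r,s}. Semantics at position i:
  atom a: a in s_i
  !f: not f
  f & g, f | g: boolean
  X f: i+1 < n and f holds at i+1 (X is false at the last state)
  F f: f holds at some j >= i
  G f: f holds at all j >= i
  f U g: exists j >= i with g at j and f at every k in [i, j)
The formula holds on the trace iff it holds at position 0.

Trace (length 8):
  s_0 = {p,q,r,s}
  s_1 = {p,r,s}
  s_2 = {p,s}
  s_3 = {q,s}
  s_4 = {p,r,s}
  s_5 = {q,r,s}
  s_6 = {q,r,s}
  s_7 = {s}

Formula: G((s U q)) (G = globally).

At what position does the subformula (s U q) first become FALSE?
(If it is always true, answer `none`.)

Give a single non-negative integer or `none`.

s_0={p,q,r,s}: (s U q)=True s=True q=True
s_1={p,r,s}: (s U q)=True s=True q=False
s_2={p,s}: (s U q)=True s=True q=False
s_3={q,s}: (s U q)=True s=True q=True
s_4={p,r,s}: (s U q)=True s=True q=False
s_5={q,r,s}: (s U q)=True s=True q=True
s_6={q,r,s}: (s U q)=True s=True q=True
s_7={s}: (s U q)=False s=True q=False
G((s U q)) holds globally = False
First violation at position 7.

Answer: 7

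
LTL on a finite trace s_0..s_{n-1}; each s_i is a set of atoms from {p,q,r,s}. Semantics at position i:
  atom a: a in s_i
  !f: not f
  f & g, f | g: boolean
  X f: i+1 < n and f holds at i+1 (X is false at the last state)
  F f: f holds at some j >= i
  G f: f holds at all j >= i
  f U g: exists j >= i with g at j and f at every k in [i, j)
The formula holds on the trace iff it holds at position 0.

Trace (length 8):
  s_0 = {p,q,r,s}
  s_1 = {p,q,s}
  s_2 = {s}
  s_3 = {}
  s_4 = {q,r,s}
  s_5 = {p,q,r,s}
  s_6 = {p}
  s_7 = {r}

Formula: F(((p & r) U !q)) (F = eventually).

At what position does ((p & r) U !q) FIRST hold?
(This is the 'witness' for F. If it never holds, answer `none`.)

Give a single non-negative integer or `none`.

s_0={p,q,r,s}: ((p & r) U !q)=False (p & r)=True p=True r=True !q=False q=True
s_1={p,q,s}: ((p & r) U !q)=False (p & r)=False p=True r=False !q=False q=True
s_2={s}: ((p & r) U !q)=True (p & r)=False p=False r=False !q=True q=False
s_3={}: ((p & r) U !q)=True (p & r)=False p=False r=False !q=True q=False
s_4={q,r,s}: ((p & r) U !q)=False (p & r)=False p=False r=True !q=False q=True
s_5={p,q,r,s}: ((p & r) U !q)=True (p & r)=True p=True r=True !q=False q=True
s_6={p}: ((p & r) U !q)=True (p & r)=False p=True r=False !q=True q=False
s_7={r}: ((p & r) U !q)=True (p & r)=False p=False r=True !q=True q=False
F(((p & r) U !q)) holds; first witness at position 2.

Answer: 2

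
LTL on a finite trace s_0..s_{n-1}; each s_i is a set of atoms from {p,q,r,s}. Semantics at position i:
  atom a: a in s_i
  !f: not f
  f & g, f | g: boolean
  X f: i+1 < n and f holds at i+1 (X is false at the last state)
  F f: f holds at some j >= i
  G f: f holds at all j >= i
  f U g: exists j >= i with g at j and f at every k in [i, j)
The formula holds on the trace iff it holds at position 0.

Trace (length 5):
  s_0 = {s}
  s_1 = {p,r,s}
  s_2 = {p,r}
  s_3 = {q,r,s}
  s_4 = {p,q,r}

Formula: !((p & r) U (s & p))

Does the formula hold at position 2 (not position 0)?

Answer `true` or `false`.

s_0={s}: !((p & r) U (s & p))=True ((p & r) U (s & p))=False (p & r)=False p=False r=False (s & p)=False s=True
s_1={p,r,s}: !((p & r) U (s & p))=False ((p & r) U (s & p))=True (p & r)=True p=True r=True (s & p)=True s=True
s_2={p,r}: !((p & r) U (s & p))=True ((p & r) U (s & p))=False (p & r)=True p=True r=True (s & p)=False s=False
s_3={q,r,s}: !((p & r) U (s & p))=True ((p & r) U (s & p))=False (p & r)=False p=False r=True (s & p)=False s=True
s_4={p,q,r}: !((p & r) U (s & p))=True ((p & r) U (s & p))=False (p & r)=True p=True r=True (s & p)=False s=False
Evaluating at position 2: result = True

Answer: true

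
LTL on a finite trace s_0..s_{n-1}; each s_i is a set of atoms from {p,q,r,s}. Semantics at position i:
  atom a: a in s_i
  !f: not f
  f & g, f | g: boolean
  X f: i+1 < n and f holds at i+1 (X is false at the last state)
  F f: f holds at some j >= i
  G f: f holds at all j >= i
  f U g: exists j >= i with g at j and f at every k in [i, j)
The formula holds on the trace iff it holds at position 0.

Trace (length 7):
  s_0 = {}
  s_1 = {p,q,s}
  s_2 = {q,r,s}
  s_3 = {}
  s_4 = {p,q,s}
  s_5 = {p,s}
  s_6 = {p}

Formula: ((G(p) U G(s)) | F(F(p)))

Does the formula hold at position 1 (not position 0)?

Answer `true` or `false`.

s_0={}: ((G(p) U G(s)) | F(F(p)))=True (G(p) U G(s))=False G(p)=False p=False G(s)=False s=False F(F(p))=True F(p)=True
s_1={p,q,s}: ((G(p) U G(s)) | F(F(p)))=True (G(p) U G(s))=False G(p)=False p=True G(s)=False s=True F(F(p))=True F(p)=True
s_2={q,r,s}: ((G(p) U G(s)) | F(F(p)))=True (G(p) U G(s))=False G(p)=False p=False G(s)=False s=True F(F(p))=True F(p)=True
s_3={}: ((G(p) U G(s)) | F(F(p)))=True (G(p) U G(s))=False G(p)=False p=False G(s)=False s=False F(F(p))=True F(p)=True
s_4={p,q,s}: ((G(p) U G(s)) | F(F(p)))=True (G(p) U G(s))=False G(p)=True p=True G(s)=False s=True F(F(p))=True F(p)=True
s_5={p,s}: ((G(p) U G(s)) | F(F(p)))=True (G(p) U G(s))=False G(p)=True p=True G(s)=False s=True F(F(p))=True F(p)=True
s_6={p}: ((G(p) U G(s)) | F(F(p)))=True (G(p) U G(s))=False G(p)=True p=True G(s)=False s=False F(F(p))=True F(p)=True
Evaluating at position 1: result = True

Answer: true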